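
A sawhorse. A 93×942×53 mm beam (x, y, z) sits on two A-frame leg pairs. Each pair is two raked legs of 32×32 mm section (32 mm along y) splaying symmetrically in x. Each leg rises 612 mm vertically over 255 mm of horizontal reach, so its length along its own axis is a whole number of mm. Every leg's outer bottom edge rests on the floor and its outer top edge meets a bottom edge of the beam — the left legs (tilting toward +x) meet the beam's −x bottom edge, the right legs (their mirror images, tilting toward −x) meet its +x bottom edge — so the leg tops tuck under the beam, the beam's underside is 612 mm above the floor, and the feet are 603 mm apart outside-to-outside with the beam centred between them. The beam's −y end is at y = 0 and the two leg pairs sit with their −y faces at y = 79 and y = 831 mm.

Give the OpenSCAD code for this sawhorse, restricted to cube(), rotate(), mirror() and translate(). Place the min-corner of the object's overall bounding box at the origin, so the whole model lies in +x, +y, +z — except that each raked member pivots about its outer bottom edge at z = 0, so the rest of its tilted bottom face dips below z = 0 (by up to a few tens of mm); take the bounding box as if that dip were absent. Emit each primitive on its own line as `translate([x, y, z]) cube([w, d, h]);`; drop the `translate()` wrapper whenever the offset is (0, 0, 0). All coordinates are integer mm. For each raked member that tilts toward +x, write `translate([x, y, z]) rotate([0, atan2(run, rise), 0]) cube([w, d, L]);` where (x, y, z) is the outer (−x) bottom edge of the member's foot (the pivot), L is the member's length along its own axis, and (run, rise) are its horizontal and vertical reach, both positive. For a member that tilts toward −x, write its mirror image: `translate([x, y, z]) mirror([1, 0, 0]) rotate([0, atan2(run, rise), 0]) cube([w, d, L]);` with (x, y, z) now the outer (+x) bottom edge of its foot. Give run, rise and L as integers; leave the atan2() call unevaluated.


translate([255, 0, 612]) cube([93, 942, 53]);
translate([0, 79, 0]) rotate([0, atan2(255, 612), 0]) cube([32, 32, 663]);
translate([603, 79, 0]) mirror([1, 0, 0]) rotate([0, atan2(255, 612), 0]) cube([32, 32, 663]);
translate([0, 831, 0]) rotate([0, atan2(255, 612), 0]) cube([32, 32, 663]);
translate([603, 831, 0]) mirror([1, 0, 0]) rotate([0, atan2(255, 612), 0]) cube([32, 32, 663]);


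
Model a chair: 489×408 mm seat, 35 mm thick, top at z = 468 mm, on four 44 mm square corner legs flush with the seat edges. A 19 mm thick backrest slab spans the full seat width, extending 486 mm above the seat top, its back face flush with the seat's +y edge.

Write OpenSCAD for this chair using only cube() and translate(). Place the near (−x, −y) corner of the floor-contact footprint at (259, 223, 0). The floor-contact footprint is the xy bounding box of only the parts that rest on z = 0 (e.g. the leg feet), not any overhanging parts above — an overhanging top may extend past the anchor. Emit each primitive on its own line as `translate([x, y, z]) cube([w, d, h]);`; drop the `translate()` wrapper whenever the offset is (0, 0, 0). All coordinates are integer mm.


translate([259, 223, 433]) cube([489, 408, 35]);
translate([259, 223, 0]) cube([44, 44, 433]);
translate([704, 223, 0]) cube([44, 44, 433]);
translate([259, 587, 0]) cube([44, 44, 433]);
translate([704, 587, 0]) cube([44, 44, 433]);
translate([259, 612, 468]) cube([489, 19, 486]);


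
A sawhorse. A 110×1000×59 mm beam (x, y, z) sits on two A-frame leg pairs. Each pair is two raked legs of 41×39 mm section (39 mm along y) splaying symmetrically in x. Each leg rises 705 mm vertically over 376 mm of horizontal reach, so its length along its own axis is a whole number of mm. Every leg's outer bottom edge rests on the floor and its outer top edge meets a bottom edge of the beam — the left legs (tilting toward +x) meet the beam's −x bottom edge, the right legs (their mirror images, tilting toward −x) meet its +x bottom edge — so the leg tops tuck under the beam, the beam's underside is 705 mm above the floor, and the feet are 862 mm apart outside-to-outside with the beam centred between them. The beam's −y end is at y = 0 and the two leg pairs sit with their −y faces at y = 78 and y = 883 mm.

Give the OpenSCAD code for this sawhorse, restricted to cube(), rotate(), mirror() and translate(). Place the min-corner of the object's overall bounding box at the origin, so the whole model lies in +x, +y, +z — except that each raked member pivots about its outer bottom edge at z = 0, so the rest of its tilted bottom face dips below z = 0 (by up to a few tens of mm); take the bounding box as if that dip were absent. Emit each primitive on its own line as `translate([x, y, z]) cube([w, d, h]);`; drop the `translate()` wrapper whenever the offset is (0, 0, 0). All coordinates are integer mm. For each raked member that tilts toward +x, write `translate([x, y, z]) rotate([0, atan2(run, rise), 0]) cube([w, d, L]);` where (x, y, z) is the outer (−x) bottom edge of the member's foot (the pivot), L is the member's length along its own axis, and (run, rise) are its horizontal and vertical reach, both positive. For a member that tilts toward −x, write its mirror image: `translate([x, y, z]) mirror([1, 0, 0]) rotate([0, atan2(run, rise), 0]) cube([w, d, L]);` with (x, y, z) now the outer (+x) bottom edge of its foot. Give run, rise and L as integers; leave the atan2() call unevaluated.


translate([376, 0, 705]) cube([110, 1000, 59]);
translate([0, 78, 0]) rotate([0, atan2(376, 705), 0]) cube([41, 39, 799]);
translate([862, 78, 0]) mirror([1, 0, 0]) rotate([0, atan2(376, 705), 0]) cube([41, 39, 799]);
translate([0, 883, 0]) rotate([0, atan2(376, 705), 0]) cube([41, 39, 799]);
translate([862, 883, 0]) mirror([1, 0, 0]) rotate([0, atan2(376, 705), 0]) cube([41, 39, 799]);


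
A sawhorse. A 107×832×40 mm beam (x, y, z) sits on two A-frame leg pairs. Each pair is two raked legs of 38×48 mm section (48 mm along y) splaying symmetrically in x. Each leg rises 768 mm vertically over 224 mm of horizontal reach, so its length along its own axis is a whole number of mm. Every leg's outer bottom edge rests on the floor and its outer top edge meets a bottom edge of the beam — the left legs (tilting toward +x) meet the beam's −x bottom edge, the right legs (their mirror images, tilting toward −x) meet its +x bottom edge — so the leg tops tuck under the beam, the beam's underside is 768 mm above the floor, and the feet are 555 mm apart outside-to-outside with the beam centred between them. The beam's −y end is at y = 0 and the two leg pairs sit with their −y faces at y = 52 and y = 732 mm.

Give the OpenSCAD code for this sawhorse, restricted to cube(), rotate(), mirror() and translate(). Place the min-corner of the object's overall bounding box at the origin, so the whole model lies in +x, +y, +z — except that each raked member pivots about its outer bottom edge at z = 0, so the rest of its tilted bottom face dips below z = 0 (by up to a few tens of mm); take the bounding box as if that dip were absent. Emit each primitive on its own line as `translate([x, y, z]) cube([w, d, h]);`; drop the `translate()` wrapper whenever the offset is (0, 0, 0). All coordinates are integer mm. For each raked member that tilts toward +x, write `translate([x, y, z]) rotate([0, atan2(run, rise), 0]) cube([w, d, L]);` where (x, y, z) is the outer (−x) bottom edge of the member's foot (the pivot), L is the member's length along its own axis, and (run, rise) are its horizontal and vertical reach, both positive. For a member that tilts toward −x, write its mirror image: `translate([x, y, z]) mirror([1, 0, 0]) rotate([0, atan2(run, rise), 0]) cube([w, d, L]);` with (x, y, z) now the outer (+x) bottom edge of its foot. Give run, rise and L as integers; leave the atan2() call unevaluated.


// leg length = √(224² + 768²) = 800
// right-leg outer foot x = 2·224 + 107 = 555
// beam min-corner = (224, 0, 768)
translate([224, 0, 768]) cube([107, 832, 40]);
translate([0, 52, 0]) rotate([0, atan2(224, 768), 0]) cube([38, 48, 800]);
translate([555, 52, 0]) mirror([1, 0, 0]) rotate([0, atan2(224, 768), 0]) cube([38, 48, 800]);
translate([0, 732, 0]) rotate([0, atan2(224, 768), 0]) cube([38, 48, 800]);
translate([555, 732, 0]) mirror([1, 0, 0]) rotate([0, atan2(224, 768), 0]) cube([38, 48, 800]);


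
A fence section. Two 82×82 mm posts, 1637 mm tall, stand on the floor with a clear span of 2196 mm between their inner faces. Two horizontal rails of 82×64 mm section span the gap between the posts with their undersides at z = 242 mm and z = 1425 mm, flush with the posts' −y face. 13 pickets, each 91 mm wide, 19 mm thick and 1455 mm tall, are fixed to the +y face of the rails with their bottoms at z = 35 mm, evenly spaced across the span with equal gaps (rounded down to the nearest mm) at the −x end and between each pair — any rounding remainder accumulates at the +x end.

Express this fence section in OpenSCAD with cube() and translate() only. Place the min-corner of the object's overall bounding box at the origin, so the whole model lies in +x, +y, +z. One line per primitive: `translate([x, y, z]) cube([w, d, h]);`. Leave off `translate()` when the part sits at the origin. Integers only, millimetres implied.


cube([82, 82, 1637]);
translate([2278, 0, 0]) cube([82, 82, 1637]);
translate([82, 0, 242]) cube([2196, 82, 64]);
translate([82, 0, 1425]) cube([2196, 82, 64]);
translate([154, 82, 35]) cube([91, 19, 1455]);
translate([317, 82, 35]) cube([91, 19, 1455]);
translate([480, 82, 35]) cube([91, 19, 1455]);
translate([643, 82, 35]) cube([91, 19, 1455]);
translate([806, 82, 35]) cube([91, 19, 1455]);
translate([969, 82, 35]) cube([91, 19, 1455]);
translate([1132, 82, 35]) cube([91, 19, 1455]);
translate([1295, 82, 35]) cube([91, 19, 1455]);
translate([1458, 82, 35]) cube([91, 19, 1455]);
translate([1621, 82, 35]) cube([91, 19, 1455]);
translate([1784, 82, 35]) cube([91, 19, 1455]);
translate([1947, 82, 35]) cube([91, 19, 1455]);
translate([2110, 82, 35]) cube([91, 19, 1455]);


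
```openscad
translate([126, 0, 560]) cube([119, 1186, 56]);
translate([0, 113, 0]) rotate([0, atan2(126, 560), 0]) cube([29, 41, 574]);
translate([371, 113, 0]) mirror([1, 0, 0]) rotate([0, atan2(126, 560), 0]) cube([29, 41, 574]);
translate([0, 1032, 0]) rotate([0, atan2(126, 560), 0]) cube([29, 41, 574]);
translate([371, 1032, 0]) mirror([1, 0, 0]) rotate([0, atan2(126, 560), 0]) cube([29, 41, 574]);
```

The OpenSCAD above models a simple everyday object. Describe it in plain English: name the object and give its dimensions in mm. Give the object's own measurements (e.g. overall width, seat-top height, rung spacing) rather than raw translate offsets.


A sawhorse. A 119×1186×56 mm beam (x, y, z) sits on two A-frame leg pairs. Each pair is two raked legs of 29×41 mm section (41 mm along y) splaying symmetrically in x. Each leg rises 560 mm vertically over 126 mm of horizontal reach and is 574 mm long along its own axis. Every leg's outer bottom edge rests on the floor and its outer top edge meets a bottom edge of the beam — the left legs (tilting toward +x) meet the beam's −x bottom edge, the right legs (their mirror images, tilting toward −x) meet its +x bottom edge — so the leg tops tuck under the beam, the beam's underside is 560 mm above the floor, and the feet are 371 mm apart outside-to-outside with the beam centred between them. The two leg pairs are set in 113 mm from either end of the beam.


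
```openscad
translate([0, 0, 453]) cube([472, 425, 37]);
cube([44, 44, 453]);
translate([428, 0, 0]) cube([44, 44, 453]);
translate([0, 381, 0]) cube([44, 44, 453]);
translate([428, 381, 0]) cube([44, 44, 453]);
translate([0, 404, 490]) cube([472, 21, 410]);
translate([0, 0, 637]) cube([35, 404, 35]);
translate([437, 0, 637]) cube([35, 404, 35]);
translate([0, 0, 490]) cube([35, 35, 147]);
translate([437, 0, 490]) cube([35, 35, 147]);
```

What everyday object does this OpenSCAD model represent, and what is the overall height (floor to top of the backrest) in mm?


A chair. The overall height is 900 mm.

A slab on four corner posts with a tall panel at the back — a chair. The seat slab sits at z = 453 with thickness 37, and the 410 mm backrest starts at the seat top, so the overall height is 453 + 37 + 410 = 900 mm.


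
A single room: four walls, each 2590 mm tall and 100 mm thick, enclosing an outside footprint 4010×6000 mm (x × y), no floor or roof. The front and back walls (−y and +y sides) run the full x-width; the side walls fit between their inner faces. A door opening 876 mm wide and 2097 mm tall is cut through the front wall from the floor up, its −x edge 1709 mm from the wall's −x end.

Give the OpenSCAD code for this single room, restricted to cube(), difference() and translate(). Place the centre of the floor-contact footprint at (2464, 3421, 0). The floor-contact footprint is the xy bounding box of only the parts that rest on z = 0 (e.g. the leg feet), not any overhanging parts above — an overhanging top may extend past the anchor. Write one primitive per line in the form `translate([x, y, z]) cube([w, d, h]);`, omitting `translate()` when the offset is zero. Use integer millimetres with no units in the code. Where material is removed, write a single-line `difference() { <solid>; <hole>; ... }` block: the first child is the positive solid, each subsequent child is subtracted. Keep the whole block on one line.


difference() { translate([459, 421, 0]) cube([4010, 100, 2590]); translate([2168, 421, 0]) cube([876, 100, 2097]); }
translate([459, 6321, 0]) cube([4010, 100, 2590]);
translate([459, 521, 0]) cube([100, 5800, 2590]);
translate([4369, 521, 0]) cube([100, 5800, 2590]);


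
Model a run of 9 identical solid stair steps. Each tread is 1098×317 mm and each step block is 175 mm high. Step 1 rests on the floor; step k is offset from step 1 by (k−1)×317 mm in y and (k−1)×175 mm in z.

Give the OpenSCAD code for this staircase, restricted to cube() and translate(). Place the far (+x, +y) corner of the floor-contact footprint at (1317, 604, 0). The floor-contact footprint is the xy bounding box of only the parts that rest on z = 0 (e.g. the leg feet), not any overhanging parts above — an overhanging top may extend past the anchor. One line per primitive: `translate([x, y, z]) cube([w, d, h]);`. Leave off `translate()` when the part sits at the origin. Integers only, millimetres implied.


translate([219, 287, 0]) cube([1098, 317, 175]);
translate([219, 604, 175]) cube([1098, 317, 175]);
translate([219, 921, 350]) cube([1098, 317, 175]);
translate([219, 1238, 525]) cube([1098, 317, 175]);
translate([219, 1555, 700]) cube([1098, 317, 175]);
translate([219, 1872, 875]) cube([1098, 317, 175]);
translate([219, 2189, 1050]) cube([1098, 317, 175]);
translate([219, 2506, 1225]) cube([1098, 317, 175]);
translate([219, 2823, 1400]) cube([1098, 317, 175]);


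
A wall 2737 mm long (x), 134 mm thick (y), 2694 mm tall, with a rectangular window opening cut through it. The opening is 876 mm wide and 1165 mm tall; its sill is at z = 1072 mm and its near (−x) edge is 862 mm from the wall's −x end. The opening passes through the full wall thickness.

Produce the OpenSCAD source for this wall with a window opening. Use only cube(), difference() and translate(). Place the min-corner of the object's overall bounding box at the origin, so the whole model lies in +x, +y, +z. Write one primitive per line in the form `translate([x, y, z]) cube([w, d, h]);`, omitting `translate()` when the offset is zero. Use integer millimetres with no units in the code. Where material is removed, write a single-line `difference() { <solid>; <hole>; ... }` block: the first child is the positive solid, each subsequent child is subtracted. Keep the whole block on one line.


difference() { cube([2737, 134, 2694]); translate([862, 0, 1072]) cube([876, 134, 1165]); }


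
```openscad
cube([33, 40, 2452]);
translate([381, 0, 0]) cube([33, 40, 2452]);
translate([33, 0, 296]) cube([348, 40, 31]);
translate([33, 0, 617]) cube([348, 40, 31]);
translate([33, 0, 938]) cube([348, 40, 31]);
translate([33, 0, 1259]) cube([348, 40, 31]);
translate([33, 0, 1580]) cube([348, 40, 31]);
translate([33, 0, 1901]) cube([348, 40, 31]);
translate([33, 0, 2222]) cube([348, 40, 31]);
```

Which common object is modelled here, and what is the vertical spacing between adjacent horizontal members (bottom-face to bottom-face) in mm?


A ladder. The rung spacing is 321 mm.

Two tall 33×40 posts with 7 short bars between them — a ladder. Adjacent rungs sit at z = 296 and z = 617, so the spacing is 617 − 296 = 321 mm.


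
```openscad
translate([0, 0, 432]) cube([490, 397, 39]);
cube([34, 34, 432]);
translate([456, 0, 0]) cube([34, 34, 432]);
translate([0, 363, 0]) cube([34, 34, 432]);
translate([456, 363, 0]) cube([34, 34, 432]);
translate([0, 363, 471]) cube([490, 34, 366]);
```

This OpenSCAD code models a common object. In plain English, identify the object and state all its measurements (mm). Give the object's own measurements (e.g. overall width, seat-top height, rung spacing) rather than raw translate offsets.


A chair. The seat is a 490×397×39 mm slab with its top at z = 471 mm, on four 34×34 mm corner legs (flush with the seat edges, standing on z = 0). A flat backrest 34 mm thick, 366 mm tall, spans the full seat width and rises from the seat top along its +y edge, rear face flush with the rear of the seat.


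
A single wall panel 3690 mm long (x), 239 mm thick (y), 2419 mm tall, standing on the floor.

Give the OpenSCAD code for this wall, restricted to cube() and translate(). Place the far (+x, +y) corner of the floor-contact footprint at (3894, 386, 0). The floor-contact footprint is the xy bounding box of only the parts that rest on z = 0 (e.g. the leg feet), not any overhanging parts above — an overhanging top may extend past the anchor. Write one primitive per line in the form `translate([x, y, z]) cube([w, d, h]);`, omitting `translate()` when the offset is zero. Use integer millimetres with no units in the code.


translate([204, 147, 0]) cube([3690, 239, 2419]);


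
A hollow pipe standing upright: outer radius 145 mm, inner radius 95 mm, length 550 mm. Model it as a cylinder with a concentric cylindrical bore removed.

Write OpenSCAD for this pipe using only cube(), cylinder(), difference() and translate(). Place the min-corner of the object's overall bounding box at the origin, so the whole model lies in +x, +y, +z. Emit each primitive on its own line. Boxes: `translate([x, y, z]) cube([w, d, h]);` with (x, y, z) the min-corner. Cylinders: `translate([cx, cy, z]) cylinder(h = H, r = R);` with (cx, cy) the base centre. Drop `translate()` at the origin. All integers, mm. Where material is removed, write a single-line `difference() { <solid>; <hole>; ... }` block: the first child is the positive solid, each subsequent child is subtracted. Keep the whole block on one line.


difference() { translate([145, 145, 0]) cylinder(h = 550, r = 145); translate([145, 145, 0]) cylinder(h = 550, r = 95); }


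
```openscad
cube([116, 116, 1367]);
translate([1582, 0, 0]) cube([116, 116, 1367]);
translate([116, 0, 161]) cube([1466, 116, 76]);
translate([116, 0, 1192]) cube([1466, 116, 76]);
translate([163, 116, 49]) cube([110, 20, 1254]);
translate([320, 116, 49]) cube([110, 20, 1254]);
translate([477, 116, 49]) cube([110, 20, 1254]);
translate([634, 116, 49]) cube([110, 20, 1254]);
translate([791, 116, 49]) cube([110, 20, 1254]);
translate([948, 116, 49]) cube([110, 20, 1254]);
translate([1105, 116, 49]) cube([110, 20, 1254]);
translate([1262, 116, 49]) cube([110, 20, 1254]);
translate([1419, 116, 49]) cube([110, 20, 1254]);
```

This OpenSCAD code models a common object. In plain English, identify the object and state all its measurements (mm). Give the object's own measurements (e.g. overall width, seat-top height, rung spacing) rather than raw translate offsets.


A fence section. Two 116×116 mm posts, 1367 mm tall, stand on the floor with a clear span of 1466 mm between their inner faces. Two horizontal rails of 116×76 mm section span the gap between the posts with their undersides at z = 161 mm and z = 1192 mm, flush with the posts' −y face. 9 pickets, each 110 mm wide, 20 mm thick and 1254 mm tall, are fixed to the +y face of the rails with their bottoms at z = 49 mm, spaced across the span with a 47 mm gap after the −x post and between neighbouring pickets, with 53 mm left before the +x post.


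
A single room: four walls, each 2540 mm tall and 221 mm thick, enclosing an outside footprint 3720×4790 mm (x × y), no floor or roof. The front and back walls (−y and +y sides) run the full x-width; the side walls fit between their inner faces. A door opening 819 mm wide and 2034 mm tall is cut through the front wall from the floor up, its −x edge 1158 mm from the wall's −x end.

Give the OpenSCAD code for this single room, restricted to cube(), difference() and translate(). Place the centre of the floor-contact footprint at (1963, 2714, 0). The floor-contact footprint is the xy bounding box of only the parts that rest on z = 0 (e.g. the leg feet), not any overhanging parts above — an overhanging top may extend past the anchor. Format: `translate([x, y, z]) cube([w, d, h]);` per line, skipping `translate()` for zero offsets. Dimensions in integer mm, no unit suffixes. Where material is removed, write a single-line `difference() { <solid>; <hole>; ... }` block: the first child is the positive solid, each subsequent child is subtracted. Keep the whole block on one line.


difference() { translate([103, 319, 0]) cube([3720, 221, 2540]); translate([1261, 319, 0]) cube([819, 221, 2034]); }
translate([103, 4888, 0]) cube([3720, 221, 2540]);
translate([103, 540, 0]) cube([221, 4348, 2540]);
translate([3602, 540, 0]) cube([221, 4348, 2540]);


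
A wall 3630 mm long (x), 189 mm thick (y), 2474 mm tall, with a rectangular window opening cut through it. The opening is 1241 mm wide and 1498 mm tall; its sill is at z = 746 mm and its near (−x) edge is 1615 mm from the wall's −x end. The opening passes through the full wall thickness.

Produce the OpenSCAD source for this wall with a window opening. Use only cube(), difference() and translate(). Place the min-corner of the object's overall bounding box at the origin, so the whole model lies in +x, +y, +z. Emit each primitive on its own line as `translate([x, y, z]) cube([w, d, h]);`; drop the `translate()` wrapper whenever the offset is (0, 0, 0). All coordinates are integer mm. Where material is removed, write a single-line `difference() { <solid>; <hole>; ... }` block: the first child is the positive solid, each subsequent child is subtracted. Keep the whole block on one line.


difference() { cube([3630, 189, 2474]); translate([1615, 0, 746]) cube([1241, 189, 1498]); }


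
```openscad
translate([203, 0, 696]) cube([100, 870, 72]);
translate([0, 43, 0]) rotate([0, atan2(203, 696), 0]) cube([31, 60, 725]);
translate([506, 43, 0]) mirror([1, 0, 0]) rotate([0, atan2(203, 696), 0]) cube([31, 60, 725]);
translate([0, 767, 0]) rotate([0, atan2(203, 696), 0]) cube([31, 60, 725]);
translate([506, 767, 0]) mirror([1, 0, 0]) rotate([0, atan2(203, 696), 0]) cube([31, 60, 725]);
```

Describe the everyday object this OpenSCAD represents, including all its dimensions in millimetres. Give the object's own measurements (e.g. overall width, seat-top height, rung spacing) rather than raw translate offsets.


A sawhorse. A 100×870×72 mm beam (x, y, z) sits on two A-frame leg pairs. Each pair is two raked legs of 31×60 mm section (60 mm along y) splaying symmetrically in x. Each leg rises 696 mm vertically over 203 mm of horizontal reach and is 725 mm long along its own axis. Every leg's outer bottom edge rests on the floor and its outer top edge meets a bottom edge of the beam — the left legs (tilting toward +x) meet the beam's −x bottom edge, the right legs (their mirror images, tilting toward −x) meet its +x bottom edge — so the leg tops tuck under the beam, the beam's underside is 696 mm above the floor, and the feet are 506 mm apart outside-to-outside with the beam centred between them. The two leg pairs are set in 43 mm from either end of the beam.


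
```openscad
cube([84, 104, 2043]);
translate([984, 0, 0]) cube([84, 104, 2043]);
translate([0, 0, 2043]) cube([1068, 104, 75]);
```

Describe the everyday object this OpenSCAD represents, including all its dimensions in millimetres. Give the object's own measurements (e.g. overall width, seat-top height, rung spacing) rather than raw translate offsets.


A door frame. The clear opening is 900 mm wide and 2043 mm high. Two 84 mm wide jambs, 104 mm deep, stand either side of the opening from the floor to the top of the opening. A 75 mm thick head sits across the top of both jambs, spanning the full outside width of the frame.


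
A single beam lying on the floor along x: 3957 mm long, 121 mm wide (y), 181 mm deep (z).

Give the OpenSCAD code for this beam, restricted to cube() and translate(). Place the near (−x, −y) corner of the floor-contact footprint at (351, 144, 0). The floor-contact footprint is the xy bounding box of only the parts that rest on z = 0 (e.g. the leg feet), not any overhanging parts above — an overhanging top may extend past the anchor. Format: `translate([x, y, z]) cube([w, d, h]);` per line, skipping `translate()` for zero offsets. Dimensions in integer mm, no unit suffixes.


translate([351, 144, 0]) cube([3957, 121, 181]);


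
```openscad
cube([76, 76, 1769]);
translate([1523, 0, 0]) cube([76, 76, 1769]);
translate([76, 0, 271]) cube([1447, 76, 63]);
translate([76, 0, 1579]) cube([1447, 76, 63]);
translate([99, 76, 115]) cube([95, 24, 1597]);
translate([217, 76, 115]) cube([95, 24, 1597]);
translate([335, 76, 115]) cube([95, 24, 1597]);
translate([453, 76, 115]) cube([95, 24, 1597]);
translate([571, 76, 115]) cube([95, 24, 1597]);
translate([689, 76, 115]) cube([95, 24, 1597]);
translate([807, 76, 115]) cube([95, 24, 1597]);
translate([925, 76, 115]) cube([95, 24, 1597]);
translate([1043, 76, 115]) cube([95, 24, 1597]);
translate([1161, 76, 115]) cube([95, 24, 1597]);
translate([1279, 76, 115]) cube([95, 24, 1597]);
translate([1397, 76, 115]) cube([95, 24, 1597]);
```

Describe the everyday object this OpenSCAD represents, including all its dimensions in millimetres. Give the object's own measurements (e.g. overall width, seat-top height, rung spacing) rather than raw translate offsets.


A fence section. Two 76×76 mm posts, 1769 mm tall, stand on the floor with a clear span of 1447 mm between their inner faces. Two horizontal rails of 76×63 mm section span the gap between the posts with their undersides at z = 271 mm and z = 1579 mm, flush with the posts' −y face. 12 pickets, each 95 mm wide, 24 mm thick and 1597 mm tall, are fixed to the +y face of the rails with their bottoms at z = 115 mm, spaced across the span with a 23 mm gap after the −x post and between neighbouring pickets, with 31 mm left before the +x post.


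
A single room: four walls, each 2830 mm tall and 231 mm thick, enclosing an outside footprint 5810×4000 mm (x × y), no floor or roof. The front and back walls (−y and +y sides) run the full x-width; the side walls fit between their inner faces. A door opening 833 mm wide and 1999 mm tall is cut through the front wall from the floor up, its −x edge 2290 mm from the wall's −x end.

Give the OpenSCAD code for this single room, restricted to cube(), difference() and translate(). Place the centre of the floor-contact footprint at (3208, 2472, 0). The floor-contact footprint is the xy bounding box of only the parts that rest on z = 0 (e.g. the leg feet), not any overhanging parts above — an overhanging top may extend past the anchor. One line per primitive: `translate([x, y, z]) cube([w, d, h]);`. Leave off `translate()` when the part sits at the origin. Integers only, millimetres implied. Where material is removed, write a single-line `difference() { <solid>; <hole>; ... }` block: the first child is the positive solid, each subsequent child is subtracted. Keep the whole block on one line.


difference() { translate([303, 472, 0]) cube([5810, 231, 2830]); translate([2593, 472, 0]) cube([833, 231, 1999]); }
translate([303, 4241, 0]) cube([5810, 231, 2830]);
translate([303, 703, 0]) cube([231, 3538, 2830]);
translate([5882, 703, 0]) cube([231, 3538, 2830]);


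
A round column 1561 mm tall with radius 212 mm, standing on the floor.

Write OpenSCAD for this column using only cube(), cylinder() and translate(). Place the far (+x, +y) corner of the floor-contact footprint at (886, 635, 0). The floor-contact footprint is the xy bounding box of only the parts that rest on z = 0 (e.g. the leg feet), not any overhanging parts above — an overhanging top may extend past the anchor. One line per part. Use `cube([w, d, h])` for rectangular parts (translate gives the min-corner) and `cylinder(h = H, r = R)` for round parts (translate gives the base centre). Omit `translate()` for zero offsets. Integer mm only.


translate([674, 423, 0]) cylinder(h = 1561, r = 212);


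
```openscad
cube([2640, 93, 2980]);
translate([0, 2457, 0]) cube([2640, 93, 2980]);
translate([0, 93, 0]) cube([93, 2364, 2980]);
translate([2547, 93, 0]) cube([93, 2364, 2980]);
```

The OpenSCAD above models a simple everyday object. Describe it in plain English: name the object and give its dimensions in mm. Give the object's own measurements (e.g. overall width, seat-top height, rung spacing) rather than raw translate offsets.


The wall frame of a small rectangular building: four walls, each 2980 mm tall and 93 mm thick, enclosing a footprint 2640 mm (x) by 2550 mm (y) outside-to-outside, with no floor or roof. The front and back walls (the −y and +y sides) span the full width; the two side walls fit between them.


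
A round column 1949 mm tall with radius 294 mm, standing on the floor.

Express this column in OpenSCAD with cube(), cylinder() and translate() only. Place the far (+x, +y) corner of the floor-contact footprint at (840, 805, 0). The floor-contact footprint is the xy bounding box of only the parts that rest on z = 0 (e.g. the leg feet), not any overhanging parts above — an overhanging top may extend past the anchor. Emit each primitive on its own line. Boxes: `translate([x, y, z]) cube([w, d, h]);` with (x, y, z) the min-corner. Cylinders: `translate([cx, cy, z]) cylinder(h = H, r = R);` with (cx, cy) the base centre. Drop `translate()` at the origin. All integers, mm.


translate([546, 511, 0]) cylinder(h = 1949, r = 294);


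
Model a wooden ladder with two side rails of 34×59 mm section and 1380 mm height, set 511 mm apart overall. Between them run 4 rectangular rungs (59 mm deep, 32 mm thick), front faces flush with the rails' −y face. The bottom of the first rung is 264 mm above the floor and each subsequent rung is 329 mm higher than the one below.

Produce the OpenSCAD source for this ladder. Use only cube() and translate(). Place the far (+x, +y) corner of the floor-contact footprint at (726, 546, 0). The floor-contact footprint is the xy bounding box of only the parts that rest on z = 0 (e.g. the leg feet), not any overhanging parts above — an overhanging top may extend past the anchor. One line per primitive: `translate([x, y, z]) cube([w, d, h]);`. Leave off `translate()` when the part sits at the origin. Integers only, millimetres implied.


translate([215, 487, 0]) cube([34, 59, 1380]);
translate([692, 487, 0]) cube([34, 59, 1380]);
translate([249, 487, 264]) cube([443, 59, 32]);
translate([249, 487, 593]) cube([443, 59, 32]);
translate([249, 487, 922]) cube([443, 59, 32]);
translate([249, 487, 1251]) cube([443, 59, 32]);


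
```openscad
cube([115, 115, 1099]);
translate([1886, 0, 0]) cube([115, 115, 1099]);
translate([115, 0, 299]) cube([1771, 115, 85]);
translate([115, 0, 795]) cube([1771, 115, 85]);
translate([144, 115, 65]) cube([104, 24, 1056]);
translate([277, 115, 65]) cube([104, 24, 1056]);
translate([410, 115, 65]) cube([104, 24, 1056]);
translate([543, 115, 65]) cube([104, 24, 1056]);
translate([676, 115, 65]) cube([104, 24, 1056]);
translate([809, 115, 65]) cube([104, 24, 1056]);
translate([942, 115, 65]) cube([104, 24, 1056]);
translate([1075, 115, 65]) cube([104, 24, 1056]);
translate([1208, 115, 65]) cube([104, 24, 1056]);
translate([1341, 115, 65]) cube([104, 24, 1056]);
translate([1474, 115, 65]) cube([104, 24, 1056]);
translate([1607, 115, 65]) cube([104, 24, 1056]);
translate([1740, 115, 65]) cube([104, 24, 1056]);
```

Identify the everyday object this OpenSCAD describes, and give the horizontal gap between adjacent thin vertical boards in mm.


A fence section. The picket gap is 29 mm.

Two posts, two rails, 13 pickets — a fence section. Span 1771 mm holds 13 pickets of 104 mm with 14 equal gaps: ⌊(1771 − 13·104) / 14⌋ = 29 mm.


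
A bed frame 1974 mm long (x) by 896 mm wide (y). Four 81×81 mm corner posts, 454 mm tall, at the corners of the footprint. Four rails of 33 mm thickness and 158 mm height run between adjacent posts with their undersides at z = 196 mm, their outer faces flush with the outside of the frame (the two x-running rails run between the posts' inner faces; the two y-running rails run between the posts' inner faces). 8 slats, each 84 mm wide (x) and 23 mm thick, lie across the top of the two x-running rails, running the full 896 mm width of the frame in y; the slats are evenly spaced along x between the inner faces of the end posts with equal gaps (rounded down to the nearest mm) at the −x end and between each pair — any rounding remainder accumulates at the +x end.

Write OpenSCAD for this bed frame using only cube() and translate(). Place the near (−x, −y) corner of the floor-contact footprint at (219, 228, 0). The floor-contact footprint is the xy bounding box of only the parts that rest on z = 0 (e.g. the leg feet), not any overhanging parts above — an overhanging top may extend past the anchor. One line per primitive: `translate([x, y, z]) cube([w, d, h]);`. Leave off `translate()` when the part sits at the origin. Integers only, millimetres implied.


translate([219, 228, 0]) cube([81, 81, 454]);
translate([219, 1043, 0]) cube([81, 81, 454]);
translate([2112, 228, 0]) cube([81, 81, 454]);
translate([2112, 1043, 0]) cube([81, 81, 454]);
translate([300, 228, 196]) cube([1812, 33, 158]);
translate([300, 1091, 196]) cube([1812, 33, 158]);
translate([219, 309, 196]) cube([33, 734, 158]);
translate([2160, 309, 196]) cube([33, 734, 158]);
translate([426, 228, 354]) cube([84, 896, 23]);
translate([636, 228, 354]) cube([84, 896, 23]);
translate([846, 228, 354]) cube([84, 896, 23]);
translate([1056, 228, 354]) cube([84, 896, 23]);
translate([1266, 228, 354]) cube([84, 896, 23]);
translate([1476, 228, 354]) cube([84, 896, 23]);
translate([1686, 228, 354]) cube([84, 896, 23]);
translate([1896, 228, 354]) cube([84, 896, 23]);


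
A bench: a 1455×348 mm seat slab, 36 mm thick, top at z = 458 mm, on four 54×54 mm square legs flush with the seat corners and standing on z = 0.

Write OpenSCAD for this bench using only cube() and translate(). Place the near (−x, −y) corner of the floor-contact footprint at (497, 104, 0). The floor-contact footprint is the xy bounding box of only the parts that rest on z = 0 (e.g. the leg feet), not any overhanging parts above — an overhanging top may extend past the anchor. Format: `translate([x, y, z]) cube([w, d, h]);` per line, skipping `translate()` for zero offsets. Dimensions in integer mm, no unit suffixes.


translate([497, 104, 422]) cube([1455, 348, 36]);
translate([497, 104, 0]) cube([54, 54, 422]);
translate([497, 398, 0]) cube([54, 54, 422]);
translate([1898, 104, 0]) cube([54, 54, 422]);
translate([1898, 398, 0]) cube([54, 54, 422]);


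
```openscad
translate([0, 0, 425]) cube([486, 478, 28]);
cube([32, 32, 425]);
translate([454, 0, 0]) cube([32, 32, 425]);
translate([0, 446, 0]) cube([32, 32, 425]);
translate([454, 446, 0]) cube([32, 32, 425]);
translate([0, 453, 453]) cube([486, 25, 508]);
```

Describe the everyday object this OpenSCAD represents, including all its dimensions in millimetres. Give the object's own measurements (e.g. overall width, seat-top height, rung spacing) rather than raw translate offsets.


A chair. The seat is a 486×478×28 mm slab with its top at z = 453 mm, on four 32×32 mm corner legs (flush with the seat edges, standing on z = 0). A flat backrest 25 mm thick, 508 mm tall, spans the full seat width and rises from the seat top along its +y edge, rear face flush with the rear of the seat.


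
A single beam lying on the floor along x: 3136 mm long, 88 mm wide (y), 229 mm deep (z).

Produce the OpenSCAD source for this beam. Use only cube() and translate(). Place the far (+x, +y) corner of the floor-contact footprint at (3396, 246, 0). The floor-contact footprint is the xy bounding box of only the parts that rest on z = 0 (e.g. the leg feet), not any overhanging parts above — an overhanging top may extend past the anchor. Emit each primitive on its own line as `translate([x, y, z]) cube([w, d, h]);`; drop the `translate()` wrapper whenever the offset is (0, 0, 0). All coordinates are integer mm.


translate([260, 158, 0]) cube([3136, 88, 229]);


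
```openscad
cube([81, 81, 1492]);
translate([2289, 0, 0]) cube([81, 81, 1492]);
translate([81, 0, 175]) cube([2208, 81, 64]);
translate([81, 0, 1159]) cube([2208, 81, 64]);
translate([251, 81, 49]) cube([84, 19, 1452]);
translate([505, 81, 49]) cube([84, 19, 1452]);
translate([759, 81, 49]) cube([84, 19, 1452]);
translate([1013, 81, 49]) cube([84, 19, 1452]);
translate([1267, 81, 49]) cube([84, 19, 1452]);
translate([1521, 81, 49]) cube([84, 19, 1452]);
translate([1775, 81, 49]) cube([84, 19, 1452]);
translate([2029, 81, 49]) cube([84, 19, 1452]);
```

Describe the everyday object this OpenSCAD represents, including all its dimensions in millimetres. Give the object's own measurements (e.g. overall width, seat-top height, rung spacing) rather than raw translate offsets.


A fence section. Two 81×81 mm posts, 1492 mm tall, stand on the floor with a clear span of 2208 mm between their inner faces. Two horizontal rails of 81×64 mm section span the gap between the posts with their undersides at z = 175 mm and z = 1159 mm, flush with the posts' −y face. 8 pickets, each 84 mm wide, 19 mm thick and 1452 mm tall, are fixed to the +y face of the rails with their bottoms at z = 49 mm, spaced across the span with a 170 mm gap after the −x post and between neighbouring pickets, with 176 mm left before the +x post.


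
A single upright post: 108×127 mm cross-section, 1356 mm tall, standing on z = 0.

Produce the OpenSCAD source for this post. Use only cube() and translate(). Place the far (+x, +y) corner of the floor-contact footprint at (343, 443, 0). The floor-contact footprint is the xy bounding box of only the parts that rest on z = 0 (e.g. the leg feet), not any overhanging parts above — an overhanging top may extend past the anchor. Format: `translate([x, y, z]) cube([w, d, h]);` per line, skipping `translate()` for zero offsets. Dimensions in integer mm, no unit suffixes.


translate([235, 316, 0]) cube([108, 127, 1356]);


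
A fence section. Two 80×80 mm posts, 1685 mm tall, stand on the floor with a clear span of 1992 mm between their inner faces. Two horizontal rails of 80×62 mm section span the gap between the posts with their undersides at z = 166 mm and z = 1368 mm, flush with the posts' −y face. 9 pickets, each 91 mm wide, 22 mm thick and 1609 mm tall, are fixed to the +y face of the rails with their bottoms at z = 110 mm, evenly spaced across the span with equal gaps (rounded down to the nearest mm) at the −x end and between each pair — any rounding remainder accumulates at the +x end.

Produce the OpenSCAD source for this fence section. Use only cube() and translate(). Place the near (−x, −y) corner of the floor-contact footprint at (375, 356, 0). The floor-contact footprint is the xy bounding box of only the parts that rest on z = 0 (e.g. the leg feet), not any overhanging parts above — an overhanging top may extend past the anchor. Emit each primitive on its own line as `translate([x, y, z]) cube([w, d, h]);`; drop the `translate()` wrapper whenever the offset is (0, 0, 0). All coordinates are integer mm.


translate([375, 356, 0]) cube([80, 80, 1685]);
translate([2447, 356, 0]) cube([80, 80, 1685]);
translate([455, 356, 166]) cube([1992, 80, 62]);
translate([455, 356, 1368]) cube([1992, 80, 62]);
translate([572, 436, 110]) cube([91, 22, 1609]);
translate([780, 436, 110]) cube([91, 22, 1609]);
translate([988, 436, 110]) cube([91, 22, 1609]);
translate([1196, 436, 110]) cube([91, 22, 1609]);
translate([1404, 436, 110]) cube([91, 22, 1609]);
translate([1612, 436, 110]) cube([91, 22, 1609]);
translate([1820, 436, 110]) cube([91, 22, 1609]);
translate([2028, 436, 110]) cube([91, 22, 1609]);
translate([2236, 436, 110]) cube([91, 22, 1609]);
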